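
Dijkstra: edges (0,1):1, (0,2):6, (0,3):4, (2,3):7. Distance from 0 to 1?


Dijkstra from 0:
Distances: {0: 0, 1: 1, 2: 6, 3: 4}
Shortest distance to 1 = 1, path = [0, 1]


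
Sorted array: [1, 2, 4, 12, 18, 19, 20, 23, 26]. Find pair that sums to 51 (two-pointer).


Two pointers: lo=0, hi=8
No pair sums to 51


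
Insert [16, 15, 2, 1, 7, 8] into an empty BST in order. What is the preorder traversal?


Root = 16; build tree by BST insertion.
Preorder traversal: [16, 15, 2, 1, 7, 8]


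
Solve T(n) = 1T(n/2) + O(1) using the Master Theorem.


a=1, b=2, c=0. log_2(1)=0 = c=0. Case 2: O(n^c log n) = O(log n)
Complexity: O(log n)


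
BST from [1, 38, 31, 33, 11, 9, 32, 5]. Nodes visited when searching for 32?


BST root = 1
Search for 32: compare at each node
Path: [1, 38, 31, 33, 32]


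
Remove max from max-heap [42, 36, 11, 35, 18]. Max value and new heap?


Max = 42
Replace root with last, heapify down
Resulting heap: [36, 35, 11, 18]


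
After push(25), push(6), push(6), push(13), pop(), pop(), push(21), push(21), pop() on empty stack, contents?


push(25) -> [25]
push(6) -> [25, 6]
push(6) -> [25, 6, 6]
push(13) -> [25, 6, 6, 13]
pop() returns 13 -> [25, 6, 6]
pop() returns 6 -> [25, 6]
push(21) -> [25, 6, 21]
push(21) -> [25, 6, 21, 21]
pop() returns 21 -> [25, 6, 21]
Final stack (bottom to top): [25, 6, 21]


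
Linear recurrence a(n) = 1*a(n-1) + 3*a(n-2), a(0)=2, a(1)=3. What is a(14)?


Build bottom-up:
...a(12)=34578, a(13)=79587, a(14)=1*79587+3*34578=183321


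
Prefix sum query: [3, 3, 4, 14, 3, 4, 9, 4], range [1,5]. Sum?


Prefix sums: [0, 3, 6, 10, 24, 27, 31, 40, 44]
Sum[1..5] = prefix[6] - prefix[1] = 31 - 3 = 28


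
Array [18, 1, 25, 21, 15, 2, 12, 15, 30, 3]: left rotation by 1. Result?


Left rotate by 1: [1, 25, 21, 15, 2, 12, 15, 30, 3, 18]


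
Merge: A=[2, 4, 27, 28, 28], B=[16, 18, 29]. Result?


Compare heads, take smaller each step.
Merged: [2, 4, 16, 18, 27, 28, 28, 29]


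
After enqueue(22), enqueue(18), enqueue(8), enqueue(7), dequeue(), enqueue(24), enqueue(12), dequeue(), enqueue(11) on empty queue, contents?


enqueue(22) -> [22]
enqueue(18) -> [22, 18]
enqueue(8) -> [22, 18, 8]
enqueue(7) -> [22, 18, 8, 7]
dequeue() returns 22 -> [18, 8, 7]
enqueue(24) -> [18, 8, 7, 24]
enqueue(12) -> [18, 8, 7, 24, 12]
dequeue() returns 18 -> [8, 7, 24, 12]
enqueue(11) -> [8, 7, 24, 12, 11]
Final queue (front to back): [8, 7, 24, 12, 11]


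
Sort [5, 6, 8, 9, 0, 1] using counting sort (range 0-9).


Count array: [1, 1, 0, 0, 0, 1, 1, 0, 1, 1]
Reconstruct: [0, 1, 5, 6, 8, 9]


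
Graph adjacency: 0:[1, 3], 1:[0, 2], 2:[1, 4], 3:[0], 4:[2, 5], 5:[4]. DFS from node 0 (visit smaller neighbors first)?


DFS stack-based: start with [0]
Visit order: [0, 1, 2, 4, 5, 3]


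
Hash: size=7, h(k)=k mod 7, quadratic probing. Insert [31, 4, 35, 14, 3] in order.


Insertions: 31->slot 3; 4->slot 4; 35->slot 0; 14->slot 1; 3->slot 5
Table: [35, 14, None, 31, 4, 3, None]


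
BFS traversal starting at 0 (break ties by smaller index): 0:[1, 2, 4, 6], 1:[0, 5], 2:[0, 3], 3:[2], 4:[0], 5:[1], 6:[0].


BFS queue: start with [0]
Visit order: [0, 1, 2, 4, 6, 5, 3]


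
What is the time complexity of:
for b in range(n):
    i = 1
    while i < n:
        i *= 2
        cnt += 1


Per nesting level: O(n) * O(log n) = O(n log n)
Complexity: O(n log n)


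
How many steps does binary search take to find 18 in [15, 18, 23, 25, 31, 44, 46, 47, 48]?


Search for 18:
[0,8] mid=4 arr[4]=31
[0,3] mid=1 arr[1]=18
Total: 2 comparisons


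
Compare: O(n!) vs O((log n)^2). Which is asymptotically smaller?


polylogarithmic grows slower than factorial
O((log n)^2) is asymptotically smaller; O(n!) grows faster


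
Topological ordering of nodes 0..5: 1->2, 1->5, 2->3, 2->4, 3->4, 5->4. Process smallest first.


Kahn's algorithm, process smallest node first
Order: [0, 1, 2, 3, 5, 4]


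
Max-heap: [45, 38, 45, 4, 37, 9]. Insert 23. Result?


Append 23: [45, 38, 45, 4, 37, 9, 23]
Bubble up: no swaps needed
Result: [45, 38, 45, 4, 37, 9, 23]


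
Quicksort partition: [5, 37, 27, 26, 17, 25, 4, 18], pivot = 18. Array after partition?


Elements <= 18 go left of pivot.
Result: [5, 17, 4, 18, 37, 25, 27, 26], pivot at index 3


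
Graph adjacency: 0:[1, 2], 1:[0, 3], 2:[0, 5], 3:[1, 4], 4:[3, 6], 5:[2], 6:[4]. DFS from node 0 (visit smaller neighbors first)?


DFS stack-based: start with [0]
Visit order: [0, 1, 3, 4, 6, 2, 5]


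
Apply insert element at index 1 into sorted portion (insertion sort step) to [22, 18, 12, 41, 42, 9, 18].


After one pass: [18, 22, 12, 41, 42, 9, 18]


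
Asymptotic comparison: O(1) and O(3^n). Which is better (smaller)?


constant grows slower than exponential (base 3)
O(1) is asymptotically smaller; O(3^n) grows faster


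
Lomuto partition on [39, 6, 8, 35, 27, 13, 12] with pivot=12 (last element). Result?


Elements <= 12 go left of pivot.
Result: [6, 8, 12, 35, 27, 13, 39], pivot at index 2


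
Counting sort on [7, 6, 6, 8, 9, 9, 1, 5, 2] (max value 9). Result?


Count array: [0, 1, 1, 0, 0, 1, 2, 1, 1, 2]
Reconstruct: [1, 2, 5, 6, 6, 7, 8, 9, 9]


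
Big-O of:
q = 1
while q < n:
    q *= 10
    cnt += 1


Per nesting level: O(log n) = O(log n)
Complexity: O(log n)


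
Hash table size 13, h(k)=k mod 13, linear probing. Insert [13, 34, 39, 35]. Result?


Insertions: 13->slot 0; 34->slot 8; 39->slot 1; 35->slot 9
Table: [13, 39, None, None, None, None, None, None, 34, 35, None, None, None]


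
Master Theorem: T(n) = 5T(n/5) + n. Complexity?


a=5, b=5, c=1. log_5(5)=1 = c=1. Case 2: O(n^c log n) = O(n log n)
Complexity: O(n log n)


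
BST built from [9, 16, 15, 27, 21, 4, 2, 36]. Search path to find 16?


BST root = 9
Search for 16: compare at each node
Path: [9, 16]


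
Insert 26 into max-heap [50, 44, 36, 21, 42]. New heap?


Append 26: [50, 44, 36, 21, 42, 26]
Bubble up: no swaps needed
Result: [50, 44, 36, 21, 42, 26]


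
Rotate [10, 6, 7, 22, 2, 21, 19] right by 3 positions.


Right rotate by 3: [2, 21, 19, 10, 6, 7, 22]


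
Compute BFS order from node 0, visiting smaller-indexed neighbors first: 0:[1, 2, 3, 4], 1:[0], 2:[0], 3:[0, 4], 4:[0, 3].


BFS queue: start with [0]
Visit order: [0, 1, 2, 3, 4]


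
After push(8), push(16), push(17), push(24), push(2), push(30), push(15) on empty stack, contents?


push(8) -> [8]
push(16) -> [8, 16]
push(17) -> [8, 16, 17]
push(24) -> [8, 16, 17, 24]
push(2) -> [8, 16, 17, 24, 2]
push(30) -> [8, 16, 17, 24, 2, 30]
push(15) -> [8, 16, 17, 24, 2, 30, 15]
Final stack (bottom to top): [8, 16, 17, 24, 2, 30, 15]


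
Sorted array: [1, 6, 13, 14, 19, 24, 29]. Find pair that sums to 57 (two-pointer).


Two pointers: lo=0, hi=6
No pair sums to 57


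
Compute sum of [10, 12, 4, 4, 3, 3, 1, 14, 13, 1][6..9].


Prefix sums: [0, 10, 22, 26, 30, 33, 36, 37, 51, 64, 65]
Sum[6..9] = prefix[10] - prefix[6] = 65 - 36 = 29


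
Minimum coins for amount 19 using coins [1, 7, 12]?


dp[0]=0; dp[i]=1+min(dp[i-c] for c in coins)
...dp[14]=2, dp[15]=3, dp[16]=4, dp[17]=5, dp[18]=6, dp[19]=2
Minimum coins for 19 = 2


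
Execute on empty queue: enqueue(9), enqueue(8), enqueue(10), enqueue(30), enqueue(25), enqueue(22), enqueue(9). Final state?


enqueue(9) -> [9]
enqueue(8) -> [9, 8]
enqueue(10) -> [9, 8, 10]
enqueue(30) -> [9, 8, 10, 30]
enqueue(25) -> [9, 8, 10, 30, 25]
enqueue(22) -> [9, 8, 10, 30, 25, 22]
enqueue(9) -> [9, 8, 10, 30, 25, 22, 9]
Final queue (front to back): [9, 8, 10, 30, 25, 22, 9]


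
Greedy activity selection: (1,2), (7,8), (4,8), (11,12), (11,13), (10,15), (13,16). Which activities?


Greedy: pick earliest-ending, then skip overlaps.
Selected (4 activities): [(1, 2), (7, 8), (11, 12), (13, 16)]


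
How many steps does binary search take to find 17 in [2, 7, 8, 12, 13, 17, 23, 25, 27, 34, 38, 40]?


Search for 17:
[0,11] mid=5 arr[5]=17
Total: 1 comparisons


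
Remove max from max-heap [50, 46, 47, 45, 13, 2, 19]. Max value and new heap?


Max = 50
Replace root with last, heapify down
Resulting heap: [47, 46, 19, 45, 13, 2]


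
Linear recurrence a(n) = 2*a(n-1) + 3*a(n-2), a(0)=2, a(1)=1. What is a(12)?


Build bottom-up:
...a(10)=44288, a(11)=132859, a(12)=2*132859+3*44288=398582


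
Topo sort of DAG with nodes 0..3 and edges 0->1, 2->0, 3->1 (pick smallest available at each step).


Kahn's algorithm, process smallest node first
Order: [2, 0, 3, 1]


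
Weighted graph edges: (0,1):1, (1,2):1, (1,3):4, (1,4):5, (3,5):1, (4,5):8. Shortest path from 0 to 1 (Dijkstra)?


Dijkstra from 0:
Distances: {0: 0, 1: 1, 2: 2, 3: 5, 4: 6, 5: 6}
Shortest distance to 1 = 1, path = [0, 1]


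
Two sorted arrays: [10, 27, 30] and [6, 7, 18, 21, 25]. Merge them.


Compare heads, take smaller each step.
Merged: [6, 7, 10, 18, 21, 25, 27, 30]


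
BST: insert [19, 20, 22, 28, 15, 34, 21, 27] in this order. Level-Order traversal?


Root = 19; build tree by BST insertion.
Level-Order traversal: [19, 15, 20, 22, 21, 28, 27, 34]


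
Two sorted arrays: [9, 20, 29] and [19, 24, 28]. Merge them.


Compare heads, take smaller each step.
Merged: [9, 19, 20, 24, 28, 29]


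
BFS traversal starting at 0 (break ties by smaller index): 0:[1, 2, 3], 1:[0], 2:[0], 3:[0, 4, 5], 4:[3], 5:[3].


BFS queue: start with [0]
Visit order: [0, 1, 2, 3, 4, 5]


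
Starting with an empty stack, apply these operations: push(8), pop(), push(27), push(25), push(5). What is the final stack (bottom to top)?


push(8) -> [8]
pop() returns 8 -> []
push(27) -> [27]
push(25) -> [27, 25]
push(5) -> [27, 25, 5]
Final stack (bottom to top): [27, 25, 5]


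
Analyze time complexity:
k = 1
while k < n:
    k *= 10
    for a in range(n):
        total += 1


Per nesting level: O(log n) * O(n) = O(n log n)
Complexity: O(n log n)


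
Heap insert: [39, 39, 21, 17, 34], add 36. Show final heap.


Append 36: [39, 39, 21, 17, 34, 36]
Bubble up: swap idx 5(36) with idx 2(21)
Result: [39, 39, 36, 17, 34, 21]


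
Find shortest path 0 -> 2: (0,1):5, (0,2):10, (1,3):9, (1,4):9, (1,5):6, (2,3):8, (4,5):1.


Dijkstra from 0:
Distances: {0: 0, 1: 5, 2: 10, 3: 14, 4: 12, 5: 11}
Shortest distance to 2 = 10, path = [0, 2]


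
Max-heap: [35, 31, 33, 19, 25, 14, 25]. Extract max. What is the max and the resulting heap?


Max = 35
Replace root with last, heapify down
Resulting heap: [33, 31, 25, 19, 25, 14]


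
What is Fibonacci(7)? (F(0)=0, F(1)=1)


F(n)=F(n-1)+F(n-2)
...F(5)=5, F(6)=8, F(7)=13


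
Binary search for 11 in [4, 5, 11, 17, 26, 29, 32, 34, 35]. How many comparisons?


Search for 11:
[0,8] mid=4 arr[4]=26
[0,3] mid=1 arr[1]=5
[2,3] mid=2 arr[2]=11
Total: 3 comparisons


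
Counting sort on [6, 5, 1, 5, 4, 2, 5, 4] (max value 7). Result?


Count array: [0, 1, 1, 0, 2, 3, 1, 0]
Reconstruct: [1, 2, 4, 4, 5, 5, 5, 6]


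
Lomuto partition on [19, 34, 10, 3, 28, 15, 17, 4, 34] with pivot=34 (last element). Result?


Elements <= 34 go left of pivot.
Result: [19, 34, 10, 3, 28, 15, 17, 4, 34], pivot at index 8


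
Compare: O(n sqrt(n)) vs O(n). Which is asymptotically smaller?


linear grows slower than n^1.5
O(n) is asymptotically smaller; O(n sqrt(n)) grows faster


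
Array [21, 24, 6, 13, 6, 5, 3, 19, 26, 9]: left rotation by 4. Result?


Left rotate by 4: [6, 5, 3, 19, 26, 9, 21, 24, 6, 13]


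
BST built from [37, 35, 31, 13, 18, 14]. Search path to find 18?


BST root = 37
Search for 18: compare at each node
Path: [37, 35, 31, 13, 18]


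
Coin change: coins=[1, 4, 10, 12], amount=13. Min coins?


dp[0]=0; dp[i]=1+min(dp[i-c] for c in coins)
...dp[8]=2, dp[9]=3, dp[10]=1, dp[11]=2, dp[12]=1, dp[13]=2
Minimum coins for 13 = 2


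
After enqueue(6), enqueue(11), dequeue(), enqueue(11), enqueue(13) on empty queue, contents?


enqueue(6) -> [6]
enqueue(11) -> [6, 11]
dequeue() returns 6 -> [11]
enqueue(11) -> [11, 11]
enqueue(13) -> [11, 11, 13]
Final queue (front to back): [11, 11, 13]


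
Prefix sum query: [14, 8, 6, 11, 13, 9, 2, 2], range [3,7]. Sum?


Prefix sums: [0, 14, 22, 28, 39, 52, 61, 63, 65]
Sum[3..7] = prefix[8] - prefix[3] = 65 - 28 = 37


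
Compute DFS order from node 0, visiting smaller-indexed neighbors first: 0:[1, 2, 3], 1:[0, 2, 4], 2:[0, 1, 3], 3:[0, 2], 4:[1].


DFS stack-based: start with [0]
Visit order: [0, 1, 2, 3, 4]


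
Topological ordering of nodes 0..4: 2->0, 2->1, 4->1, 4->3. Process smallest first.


Kahn's algorithm, process smallest node first
Order: [2, 0, 4, 1, 3]


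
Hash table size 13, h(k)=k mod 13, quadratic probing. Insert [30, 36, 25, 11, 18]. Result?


Insertions: 30->slot 4; 36->slot 10; 25->slot 12; 11->slot 11; 18->slot 5
Table: [None, None, None, None, 30, 18, None, None, None, None, 36, 11, 25]


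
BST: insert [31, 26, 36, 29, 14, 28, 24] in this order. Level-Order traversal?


Root = 31; build tree by BST insertion.
Level-Order traversal: [31, 26, 36, 14, 29, 24, 28]


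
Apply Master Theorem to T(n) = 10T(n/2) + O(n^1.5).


a=10, b=2, c=1.5. log_2(10)=3.322 > c=1.5. Case 1: O(n^log_b(a)) = O(n^3.322)
Complexity: O(n^3.322)


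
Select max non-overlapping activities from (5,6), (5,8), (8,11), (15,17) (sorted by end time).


Greedy: pick earliest-ending, then skip overlaps.
Selected (3 activities): [(5, 6), (8, 11), (15, 17)]


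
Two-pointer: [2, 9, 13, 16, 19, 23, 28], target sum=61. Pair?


Two pointers: lo=0, hi=6
No pair sums to 61


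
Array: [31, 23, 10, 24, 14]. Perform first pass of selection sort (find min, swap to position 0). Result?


After one pass: [10, 23, 31, 24, 14]


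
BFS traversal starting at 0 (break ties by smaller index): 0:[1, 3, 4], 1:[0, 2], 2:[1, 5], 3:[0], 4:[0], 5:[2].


BFS queue: start with [0]
Visit order: [0, 1, 3, 4, 2, 5]


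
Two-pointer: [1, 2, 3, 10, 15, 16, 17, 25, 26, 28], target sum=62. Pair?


Two pointers: lo=0, hi=9
No pair sums to 62


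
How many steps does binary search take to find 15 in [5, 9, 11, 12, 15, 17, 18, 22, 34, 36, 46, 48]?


Search for 15:
[0,11] mid=5 arr[5]=17
[0,4] mid=2 arr[2]=11
[3,4] mid=3 arr[3]=12
[4,4] mid=4 arr[4]=15
Total: 4 comparisons


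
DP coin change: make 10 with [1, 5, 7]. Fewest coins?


dp[0]=0; dp[i]=1+min(dp[i-c] for c in coins)
...dp[5]=1, dp[6]=2, dp[7]=1, dp[8]=2, dp[9]=3, dp[10]=2
Minimum coins for 10 = 2


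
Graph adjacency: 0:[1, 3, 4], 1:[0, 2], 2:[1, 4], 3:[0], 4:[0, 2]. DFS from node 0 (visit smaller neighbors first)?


DFS stack-based: start with [0]
Visit order: [0, 1, 2, 4, 3]


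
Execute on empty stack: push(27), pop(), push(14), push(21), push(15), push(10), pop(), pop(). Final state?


push(27) -> [27]
pop() returns 27 -> []
push(14) -> [14]
push(21) -> [14, 21]
push(15) -> [14, 21, 15]
push(10) -> [14, 21, 15, 10]
pop() returns 10 -> [14, 21, 15]
pop() returns 15 -> [14, 21]
Final stack (bottom to top): [14, 21]


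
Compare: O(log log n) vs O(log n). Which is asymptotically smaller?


double-logarithmic grows slower than logarithmic
O(log log n) is asymptotically smaller; O(log n) grows faster


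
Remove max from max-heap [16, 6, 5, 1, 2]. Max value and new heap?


Max = 16
Replace root with last, heapify down
Resulting heap: [6, 2, 5, 1]


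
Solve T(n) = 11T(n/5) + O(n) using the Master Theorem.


a=11, b=5, c=1. log_5(11)=1.490 > c=1. Case 1: O(n^log_b(a)) = O(n^1.490)
Complexity: O(n^1.490)


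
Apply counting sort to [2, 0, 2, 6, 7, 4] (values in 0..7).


Count array: [1, 0, 2, 0, 1, 0, 1, 1]
Reconstruct: [0, 2, 2, 4, 6, 7]


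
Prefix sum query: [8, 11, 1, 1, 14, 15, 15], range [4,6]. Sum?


Prefix sums: [0, 8, 19, 20, 21, 35, 50, 65]
Sum[4..6] = prefix[7] - prefix[4] = 65 - 21 = 44


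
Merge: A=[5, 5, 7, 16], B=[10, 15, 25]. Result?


Compare heads, take smaller each step.
Merged: [5, 5, 7, 10, 15, 16, 25]


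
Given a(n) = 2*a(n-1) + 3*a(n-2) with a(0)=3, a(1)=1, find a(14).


Build bottom-up:
...a(12)=531443, a(13)=1594321, a(14)=2*1594321+3*531443=4782971


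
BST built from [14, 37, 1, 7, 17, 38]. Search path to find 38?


BST root = 14
Search for 38: compare at each node
Path: [14, 37, 38]


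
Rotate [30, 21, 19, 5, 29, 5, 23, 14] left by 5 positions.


Left rotate by 5: [5, 23, 14, 30, 21, 19, 5, 29]


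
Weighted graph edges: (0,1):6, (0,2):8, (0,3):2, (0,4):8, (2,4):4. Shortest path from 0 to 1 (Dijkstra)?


Dijkstra from 0:
Distances: {0: 0, 1: 6, 2: 8, 3: 2, 4: 8}
Shortest distance to 1 = 6, path = [0, 1]


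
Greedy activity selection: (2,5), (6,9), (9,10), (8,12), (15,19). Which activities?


Greedy: pick earliest-ending, then skip overlaps.
Selected (4 activities): [(2, 5), (6, 9), (9, 10), (15, 19)]


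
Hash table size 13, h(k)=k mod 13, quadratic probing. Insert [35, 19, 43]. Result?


Insertions: 35->slot 9; 19->slot 6; 43->slot 4
Table: [None, None, None, None, 43, None, 19, None, None, 35, None, None, None]


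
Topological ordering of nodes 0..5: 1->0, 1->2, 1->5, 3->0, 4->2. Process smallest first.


Kahn's algorithm, process smallest node first
Order: [1, 3, 0, 4, 2, 5]


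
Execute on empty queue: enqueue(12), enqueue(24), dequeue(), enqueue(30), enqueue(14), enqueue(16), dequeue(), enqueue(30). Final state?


enqueue(12) -> [12]
enqueue(24) -> [12, 24]
dequeue() returns 12 -> [24]
enqueue(30) -> [24, 30]
enqueue(14) -> [24, 30, 14]
enqueue(16) -> [24, 30, 14, 16]
dequeue() returns 24 -> [30, 14, 16]
enqueue(30) -> [30, 14, 16, 30]
Final queue (front to back): [30, 14, 16, 30]


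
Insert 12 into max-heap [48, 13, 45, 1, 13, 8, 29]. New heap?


Append 12: [48, 13, 45, 1, 13, 8, 29, 12]
Bubble up: swap idx 7(12) with idx 3(1)
Result: [48, 13, 45, 12, 13, 8, 29, 1]


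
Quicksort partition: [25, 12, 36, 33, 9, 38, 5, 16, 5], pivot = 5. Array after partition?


Elements <= 5 go left of pivot.
Result: [5, 5, 36, 33, 9, 38, 25, 16, 12], pivot at index 1


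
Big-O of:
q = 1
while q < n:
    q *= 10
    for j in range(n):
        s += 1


Per nesting level: O(log n) * O(n) = O(n log n)
Complexity: O(n log n)


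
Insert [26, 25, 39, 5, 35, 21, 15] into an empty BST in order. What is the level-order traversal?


Root = 26; build tree by BST insertion.
Level-Order traversal: [26, 25, 39, 5, 35, 21, 15]


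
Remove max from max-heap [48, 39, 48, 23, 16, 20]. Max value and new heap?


Max = 48
Replace root with last, heapify down
Resulting heap: [48, 39, 20, 23, 16]


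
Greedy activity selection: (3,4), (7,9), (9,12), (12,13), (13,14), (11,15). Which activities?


Greedy: pick earliest-ending, then skip overlaps.
Selected (5 activities): [(3, 4), (7, 9), (9, 12), (12, 13), (13, 14)]


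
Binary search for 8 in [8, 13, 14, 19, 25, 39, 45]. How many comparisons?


Search for 8:
[0,6] mid=3 arr[3]=19
[0,2] mid=1 arr[1]=13
[0,0] mid=0 arr[0]=8
Total: 3 comparisons


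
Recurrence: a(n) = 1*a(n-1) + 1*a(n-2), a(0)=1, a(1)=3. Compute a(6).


Build bottom-up:
...a(4)=11, a(5)=18, a(6)=1*18+1*11=29


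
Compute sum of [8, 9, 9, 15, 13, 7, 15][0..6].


Prefix sums: [0, 8, 17, 26, 41, 54, 61, 76]
Sum[0..6] = prefix[7] - prefix[0] = 76 - 0 = 76


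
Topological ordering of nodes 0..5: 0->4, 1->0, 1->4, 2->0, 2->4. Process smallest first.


Kahn's algorithm, process smallest node first
Order: [1, 2, 0, 3, 4, 5]


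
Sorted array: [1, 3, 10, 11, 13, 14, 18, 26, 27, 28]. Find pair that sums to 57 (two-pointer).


Two pointers: lo=0, hi=9
No pair sums to 57


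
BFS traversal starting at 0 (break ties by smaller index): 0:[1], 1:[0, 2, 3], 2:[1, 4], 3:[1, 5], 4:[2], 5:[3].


BFS queue: start with [0]
Visit order: [0, 1, 2, 3, 4, 5]


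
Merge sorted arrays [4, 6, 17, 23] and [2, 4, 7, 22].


Compare heads, take smaller each step.
Merged: [2, 4, 4, 6, 7, 17, 22, 23]


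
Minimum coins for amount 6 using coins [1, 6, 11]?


dp[0]=0; dp[i]=1+min(dp[i-c] for c in coins)
...dp[1]=1, dp[2]=2, dp[3]=3, dp[4]=4, dp[5]=5, dp[6]=1
Minimum coins for 6 = 1


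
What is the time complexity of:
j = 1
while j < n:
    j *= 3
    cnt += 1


Per nesting level: O(log n) = O(log n)
Complexity: O(log n)


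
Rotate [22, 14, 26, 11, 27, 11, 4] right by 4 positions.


Right rotate by 4: [11, 27, 11, 4, 22, 14, 26]


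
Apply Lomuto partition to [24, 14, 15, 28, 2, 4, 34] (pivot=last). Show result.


Elements <= 34 go left of pivot.
Result: [24, 14, 15, 28, 2, 4, 34], pivot at index 6


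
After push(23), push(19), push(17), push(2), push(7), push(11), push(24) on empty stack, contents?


push(23) -> [23]
push(19) -> [23, 19]
push(17) -> [23, 19, 17]
push(2) -> [23, 19, 17, 2]
push(7) -> [23, 19, 17, 2, 7]
push(11) -> [23, 19, 17, 2, 7, 11]
push(24) -> [23, 19, 17, 2, 7, 11, 24]
Final stack (bottom to top): [23, 19, 17, 2, 7, 11, 24]


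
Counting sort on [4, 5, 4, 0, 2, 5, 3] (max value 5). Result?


Count array: [1, 0, 1, 1, 2, 2]
Reconstruct: [0, 2, 3, 4, 4, 5, 5]


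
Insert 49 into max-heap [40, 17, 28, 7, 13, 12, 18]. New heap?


Append 49: [40, 17, 28, 7, 13, 12, 18, 49]
Bubble up: swap idx 7(49) with idx 3(7); swap idx 3(49) with idx 1(17); swap idx 1(49) with idx 0(40)
Result: [49, 40, 28, 17, 13, 12, 18, 7]


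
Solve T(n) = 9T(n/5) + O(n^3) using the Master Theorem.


a=9, b=5, c=3. log_5(9)=1.365 < c=3. Case 3: O(n^c) = O(n^3)
Complexity: O(n^3)


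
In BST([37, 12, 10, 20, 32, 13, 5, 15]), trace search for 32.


BST root = 37
Search for 32: compare at each node
Path: [37, 12, 20, 32]


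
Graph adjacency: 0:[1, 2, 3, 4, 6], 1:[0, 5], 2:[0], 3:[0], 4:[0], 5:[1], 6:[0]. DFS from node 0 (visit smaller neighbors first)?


DFS stack-based: start with [0]
Visit order: [0, 1, 5, 2, 3, 4, 6]


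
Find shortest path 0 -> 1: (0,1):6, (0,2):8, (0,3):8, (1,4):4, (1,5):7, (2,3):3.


Dijkstra from 0:
Distances: {0: 0, 1: 6, 2: 8, 3: 8, 4: 10, 5: 13}
Shortest distance to 1 = 6, path = [0, 1]


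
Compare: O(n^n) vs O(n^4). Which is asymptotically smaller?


quartic grows slower than n^n
O(n^4) is asymptotically smaller; O(n^n) grows faster


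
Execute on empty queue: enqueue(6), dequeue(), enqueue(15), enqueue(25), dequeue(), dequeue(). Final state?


enqueue(6) -> [6]
dequeue() returns 6 -> []
enqueue(15) -> [15]
enqueue(25) -> [15, 25]
dequeue() returns 15 -> [25]
dequeue() returns 25 -> []
Final queue (front to back): []


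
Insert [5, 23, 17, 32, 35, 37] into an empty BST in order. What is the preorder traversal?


Root = 5; build tree by BST insertion.
Preorder traversal: [5, 23, 17, 32, 35, 37]


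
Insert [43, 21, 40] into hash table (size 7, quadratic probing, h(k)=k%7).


Insertions: 43->slot 1; 21->slot 0; 40->slot 5
Table: [21, 43, None, None, None, 40, None]


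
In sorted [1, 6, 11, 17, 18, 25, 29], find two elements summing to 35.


Two pointers: lo=0, hi=6
Found pair: (6, 29) summing to 35


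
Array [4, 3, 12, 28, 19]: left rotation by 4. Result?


Left rotate by 4: [19, 4, 3, 12, 28]


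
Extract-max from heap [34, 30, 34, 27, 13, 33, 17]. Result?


Max = 34
Replace root with last, heapify down
Resulting heap: [34, 30, 33, 27, 13, 17]


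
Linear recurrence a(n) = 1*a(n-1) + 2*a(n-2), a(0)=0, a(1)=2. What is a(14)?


Build bottom-up:
...a(12)=2730, a(13)=5462, a(14)=1*5462+2*2730=10922


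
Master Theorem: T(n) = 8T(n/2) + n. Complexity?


a=8, b=2, c=1. log_2(8)=3 > c=1. Case 1: O(n^log_b(a)) = O(n^3)
Complexity: O(n^3)


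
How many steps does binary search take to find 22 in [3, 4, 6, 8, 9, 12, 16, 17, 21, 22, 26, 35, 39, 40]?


Search for 22:
[0,13] mid=6 arr[6]=16
[7,13] mid=10 arr[10]=26
[7,9] mid=8 arr[8]=21
[9,9] mid=9 arr[9]=22
Total: 4 comparisons


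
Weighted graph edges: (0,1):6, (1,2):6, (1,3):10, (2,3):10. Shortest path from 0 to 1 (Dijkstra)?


Dijkstra from 0:
Distances: {0: 0, 1: 6, 2: 12, 3: 16}
Shortest distance to 1 = 6, path = [0, 1]


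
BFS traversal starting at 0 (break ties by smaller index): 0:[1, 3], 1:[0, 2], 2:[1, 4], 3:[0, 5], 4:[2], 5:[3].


BFS queue: start with [0]
Visit order: [0, 1, 3, 2, 5, 4]


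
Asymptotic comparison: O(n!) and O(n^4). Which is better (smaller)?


quartic grows slower than factorial
O(n^4) is asymptotically smaller; O(n!) grows faster


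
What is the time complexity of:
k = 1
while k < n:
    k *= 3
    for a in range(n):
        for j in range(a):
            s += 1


Per nesting level: O(log n) * O(n) * O(n) [triangular over a] = O(n^2 log n)
Complexity: O(n^2 log n)


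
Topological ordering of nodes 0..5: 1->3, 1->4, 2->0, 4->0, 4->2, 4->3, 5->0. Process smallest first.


Kahn's algorithm, process smallest node first
Order: [1, 4, 2, 3, 5, 0]


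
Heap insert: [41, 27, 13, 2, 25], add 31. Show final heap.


Append 31: [41, 27, 13, 2, 25, 31]
Bubble up: swap idx 5(31) with idx 2(13)
Result: [41, 27, 31, 2, 25, 13]


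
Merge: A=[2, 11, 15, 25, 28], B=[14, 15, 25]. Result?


Compare heads, take smaller each step.
Merged: [2, 11, 14, 15, 15, 25, 25, 28]


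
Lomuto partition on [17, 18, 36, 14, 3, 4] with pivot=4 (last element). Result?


Elements <= 4 go left of pivot.
Result: [3, 4, 36, 14, 17, 18], pivot at index 1


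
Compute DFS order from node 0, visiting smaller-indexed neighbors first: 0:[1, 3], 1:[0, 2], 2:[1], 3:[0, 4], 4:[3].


DFS stack-based: start with [0]
Visit order: [0, 1, 2, 3, 4]


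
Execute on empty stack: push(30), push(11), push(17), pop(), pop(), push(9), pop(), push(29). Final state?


push(30) -> [30]
push(11) -> [30, 11]
push(17) -> [30, 11, 17]
pop() returns 17 -> [30, 11]
pop() returns 11 -> [30]
push(9) -> [30, 9]
pop() returns 9 -> [30]
push(29) -> [30, 29]
Final stack (bottom to top): [30, 29]


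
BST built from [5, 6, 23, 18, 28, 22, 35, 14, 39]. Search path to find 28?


BST root = 5
Search for 28: compare at each node
Path: [5, 6, 23, 28]


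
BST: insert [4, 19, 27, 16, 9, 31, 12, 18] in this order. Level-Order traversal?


Root = 4; build tree by BST insertion.
Level-Order traversal: [4, 19, 16, 27, 9, 18, 31, 12]


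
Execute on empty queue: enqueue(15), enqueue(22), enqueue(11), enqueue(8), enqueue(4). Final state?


enqueue(15) -> [15]
enqueue(22) -> [15, 22]
enqueue(11) -> [15, 22, 11]
enqueue(8) -> [15, 22, 11, 8]
enqueue(4) -> [15, 22, 11, 8, 4]
Final queue (front to back): [15, 22, 11, 8, 4]


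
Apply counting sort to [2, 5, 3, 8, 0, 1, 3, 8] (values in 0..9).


Count array: [1, 1, 1, 2, 0, 1, 0, 0, 2, 0]
Reconstruct: [0, 1, 2, 3, 3, 5, 8, 8]


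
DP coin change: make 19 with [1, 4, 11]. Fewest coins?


dp[0]=0; dp[i]=1+min(dp[i-c] for c in coins)
...dp[14]=4, dp[15]=2, dp[16]=3, dp[17]=4, dp[18]=5, dp[19]=3
Minimum coins for 19 = 3


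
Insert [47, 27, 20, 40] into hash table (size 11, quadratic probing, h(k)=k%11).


Insertions: 47->slot 3; 27->slot 5; 20->slot 9; 40->slot 7
Table: [None, None, None, 47, None, 27, None, 40, None, 20, None]


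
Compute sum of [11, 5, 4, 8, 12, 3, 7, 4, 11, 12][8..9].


Prefix sums: [0, 11, 16, 20, 28, 40, 43, 50, 54, 65, 77]
Sum[8..9] = prefix[10] - prefix[8] = 77 - 54 = 23


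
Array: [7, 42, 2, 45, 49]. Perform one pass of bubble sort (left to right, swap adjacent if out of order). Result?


After one pass: [7, 2, 42, 45, 49]


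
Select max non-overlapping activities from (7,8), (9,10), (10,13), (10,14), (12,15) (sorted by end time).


Greedy: pick earliest-ending, then skip overlaps.
Selected (3 activities): [(7, 8), (9, 10), (10, 13)]


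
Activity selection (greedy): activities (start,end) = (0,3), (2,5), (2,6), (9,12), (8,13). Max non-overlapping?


Greedy: pick earliest-ending, then skip overlaps.
Selected (2 activities): [(0, 3), (9, 12)]


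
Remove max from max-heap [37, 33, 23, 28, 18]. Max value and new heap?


Max = 37
Replace root with last, heapify down
Resulting heap: [33, 28, 23, 18]


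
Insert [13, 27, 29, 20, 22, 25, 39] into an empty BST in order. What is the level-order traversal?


Root = 13; build tree by BST insertion.
Level-Order traversal: [13, 27, 20, 29, 22, 39, 25]


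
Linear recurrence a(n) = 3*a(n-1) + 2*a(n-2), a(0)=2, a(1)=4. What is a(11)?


Build bottom-up:
...a(9)=114568, a(10)=408040, a(11)=3*408040+2*114568=1453256


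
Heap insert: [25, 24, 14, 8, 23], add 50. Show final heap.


Append 50: [25, 24, 14, 8, 23, 50]
Bubble up: swap idx 5(50) with idx 2(14); swap idx 2(50) with idx 0(25)
Result: [50, 24, 25, 8, 23, 14]


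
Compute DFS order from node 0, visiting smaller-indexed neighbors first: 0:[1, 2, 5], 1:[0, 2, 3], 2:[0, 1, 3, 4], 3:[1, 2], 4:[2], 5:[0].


DFS stack-based: start with [0]
Visit order: [0, 1, 2, 3, 4, 5]


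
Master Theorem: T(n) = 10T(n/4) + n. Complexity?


a=10, b=4, c=1. log_4(10)=1.661 > c=1. Case 1: O(n^log_b(a)) = O(n^1.661)
Complexity: O(n^1.661)


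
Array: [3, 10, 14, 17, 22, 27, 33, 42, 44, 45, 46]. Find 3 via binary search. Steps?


Search for 3:
[0,10] mid=5 arr[5]=27
[0,4] mid=2 arr[2]=14
[0,1] mid=0 arr[0]=3
Total: 3 comparisons


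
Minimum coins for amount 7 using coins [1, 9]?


dp[0]=0; dp[i]=1+min(dp[i-c] for c in coins)
...dp[2]=2, dp[3]=3, dp[4]=4, dp[5]=5, dp[6]=6, dp[7]=7
Minimum coins for 7 = 7


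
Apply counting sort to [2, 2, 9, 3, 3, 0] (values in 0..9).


Count array: [1, 0, 2, 2, 0, 0, 0, 0, 0, 1]
Reconstruct: [0, 2, 2, 3, 3, 9]


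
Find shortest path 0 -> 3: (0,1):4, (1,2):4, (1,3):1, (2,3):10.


Dijkstra from 0:
Distances: {0: 0, 1: 4, 2: 8, 3: 5}
Shortest distance to 3 = 5, path = [0, 1, 3]


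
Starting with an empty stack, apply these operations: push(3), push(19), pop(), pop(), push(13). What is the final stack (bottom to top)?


push(3) -> [3]
push(19) -> [3, 19]
pop() returns 19 -> [3]
pop() returns 3 -> []
push(13) -> [13]
Final stack (bottom to top): [13]


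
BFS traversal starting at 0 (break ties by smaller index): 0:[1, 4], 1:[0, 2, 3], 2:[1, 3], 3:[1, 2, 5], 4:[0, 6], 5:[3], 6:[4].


BFS queue: start with [0]
Visit order: [0, 1, 4, 2, 3, 6, 5]


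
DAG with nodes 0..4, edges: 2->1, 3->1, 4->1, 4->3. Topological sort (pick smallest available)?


Kahn's algorithm, process smallest node first
Order: [0, 2, 4, 3, 1]


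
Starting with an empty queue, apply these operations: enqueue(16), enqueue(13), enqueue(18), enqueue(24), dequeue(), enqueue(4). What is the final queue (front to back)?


enqueue(16) -> [16]
enqueue(13) -> [16, 13]
enqueue(18) -> [16, 13, 18]
enqueue(24) -> [16, 13, 18, 24]
dequeue() returns 16 -> [13, 18, 24]
enqueue(4) -> [13, 18, 24, 4]
Final queue (front to back): [13, 18, 24, 4]


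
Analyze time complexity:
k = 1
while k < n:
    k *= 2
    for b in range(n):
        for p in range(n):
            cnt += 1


Per nesting level: O(log n) * O(n) * O(n) = O(n^2 log n)
Complexity: O(n^2 log n)


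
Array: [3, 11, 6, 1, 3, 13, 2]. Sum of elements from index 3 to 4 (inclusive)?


Prefix sums: [0, 3, 14, 20, 21, 24, 37, 39]
Sum[3..4] = prefix[5] - prefix[3] = 24 - 20 = 4


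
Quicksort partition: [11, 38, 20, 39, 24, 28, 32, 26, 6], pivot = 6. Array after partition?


Elements <= 6 go left of pivot.
Result: [6, 38, 20, 39, 24, 28, 32, 26, 11], pivot at index 0


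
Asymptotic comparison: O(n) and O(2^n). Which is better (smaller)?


linear grows slower than exponential
O(n) is asymptotically smaller; O(2^n) grows faster


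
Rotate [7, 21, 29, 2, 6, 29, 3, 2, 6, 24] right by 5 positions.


Right rotate by 5: [29, 3, 2, 6, 24, 7, 21, 29, 2, 6]


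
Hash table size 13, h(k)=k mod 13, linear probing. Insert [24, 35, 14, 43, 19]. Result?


Insertions: 24->slot 11; 35->slot 9; 14->slot 1; 43->slot 4; 19->slot 6
Table: [None, 14, None, None, 43, None, 19, None, None, 35, None, 24, None]


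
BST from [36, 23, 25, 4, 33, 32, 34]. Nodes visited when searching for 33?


BST root = 36
Search for 33: compare at each node
Path: [36, 23, 25, 33]


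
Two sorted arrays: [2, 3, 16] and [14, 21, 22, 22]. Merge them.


Compare heads, take smaller each step.
Merged: [2, 3, 14, 16, 21, 22, 22]


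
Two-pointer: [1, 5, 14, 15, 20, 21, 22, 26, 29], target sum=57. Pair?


Two pointers: lo=0, hi=8
No pair sums to 57


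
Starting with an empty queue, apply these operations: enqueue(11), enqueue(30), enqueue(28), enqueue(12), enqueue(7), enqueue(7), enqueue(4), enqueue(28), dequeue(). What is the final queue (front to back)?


enqueue(11) -> [11]
enqueue(30) -> [11, 30]
enqueue(28) -> [11, 30, 28]
enqueue(12) -> [11, 30, 28, 12]
enqueue(7) -> [11, 30, 28, 12, 7]
enqueue(7) -> [11, 30, 28, 12, 7, 7]
enqueue(4) -> [11, 30, 28, 12, 7, 7, 4]
enqueue(28) -> [11, 30, 28, 12, 7, 7, 4, 28]
dequeue() returns 11 -> [30, 28, 12, 7, 7, 4, 28]
Final queue (front to back): [30, 28, 12, 7, 7, 4, 28]


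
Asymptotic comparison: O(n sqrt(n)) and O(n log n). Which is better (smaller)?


linearithmic grows slower than n^1.5
O(n log n) is asymptotically smaller; O(n sqrt(n)) grows faster


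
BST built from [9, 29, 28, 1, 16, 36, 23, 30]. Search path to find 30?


BST root = 9
Search for 30: compare at each node
Path: [9, 29, 36, 30]


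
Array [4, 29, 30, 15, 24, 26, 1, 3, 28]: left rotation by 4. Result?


Left rotate by 4: [24, 26, 1, 3, 28, 4, 29, 30, 15]


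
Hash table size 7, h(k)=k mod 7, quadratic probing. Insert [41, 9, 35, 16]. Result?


Insertions: 41->slot 6; 9->slot 2; 35->slot 0; 16->slot 3
Table: [35, None, 9, 16, None, None, 41]


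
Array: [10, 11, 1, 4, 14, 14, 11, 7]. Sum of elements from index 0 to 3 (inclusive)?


Prefix sums: [0, 10, 21, 22, 26, 40, 54, 65, 72]
Sum[0..3] = prefix[4] - prefix[0] = 26 - 0 = 26


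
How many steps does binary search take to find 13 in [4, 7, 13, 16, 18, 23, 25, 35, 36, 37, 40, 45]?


Search for 13:
[0,11] mid=5 arr[5]=23
[0,4] mid=2 arr[2]=13
Total: 2 comparisons


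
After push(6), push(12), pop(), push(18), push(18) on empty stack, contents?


push(6) -> [6]
push(12) -> [6, 12]
pop() returns 12 -> [6]
push(18) -> [6, 18]
push(18) -> [6, 18, 18]
Final stack (bottom to top): [6, 18, 18]


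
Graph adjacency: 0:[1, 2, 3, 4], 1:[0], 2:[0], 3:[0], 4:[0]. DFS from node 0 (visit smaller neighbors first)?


DFS stack-based: start with [0]
Visit order: [0, 1, 2, 3, 4]


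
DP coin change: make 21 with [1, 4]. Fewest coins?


dp[0]=0; dp[i]=1+min(dp[i-c] for c in coins)
...dp[16]=4, dp[17]=5, dp[18]=6, dp[19]=7, dp[20]=5, dp[21]=6
Minimum coins for 21 = 6


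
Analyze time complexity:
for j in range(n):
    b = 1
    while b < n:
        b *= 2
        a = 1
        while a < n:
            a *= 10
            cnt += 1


Per nesting level: O(n) * O(log n) * O(log n) = O(n (log n)^2)
Complexity: O(n (log n)^2)


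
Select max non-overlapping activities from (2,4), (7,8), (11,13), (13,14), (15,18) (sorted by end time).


Greedy: pick earliest-ending, then skip overlaps.
Selected (5 activities): [(2, 4), (7, 8), (11, 13), (13, 14), (15, 18)]


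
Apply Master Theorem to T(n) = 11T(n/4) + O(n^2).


a=11, b=4, c=2. log_4(11)=1.730 < c=2. Case 3: O(n^c) = O(n^2)
Complexity: O(n^2)


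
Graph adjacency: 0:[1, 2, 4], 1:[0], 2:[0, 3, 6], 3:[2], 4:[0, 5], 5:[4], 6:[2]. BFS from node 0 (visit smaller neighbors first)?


BFS queue: start with [0]
Visit order: [0, 1, 2, 4, 3, 6, 5]


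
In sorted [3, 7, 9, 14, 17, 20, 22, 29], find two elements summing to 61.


Two pointers: lo=0, hi=7
No pair sums to 61


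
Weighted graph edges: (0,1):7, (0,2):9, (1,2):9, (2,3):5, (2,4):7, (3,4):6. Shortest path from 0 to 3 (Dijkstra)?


Dijkstra from 0:
Distances: {0: 0, 1: 7, 2: 9, 3: 14, 4: 16}
Shortest distance to 3 = 14, path = [0, 2, 3]


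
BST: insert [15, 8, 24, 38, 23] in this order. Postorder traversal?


Root = 15; build tree by BST insertion.
Postorder traversal: [8, 23, 38, 24, 15]


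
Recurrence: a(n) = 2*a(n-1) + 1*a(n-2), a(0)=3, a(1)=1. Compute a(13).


Build bottom-up:
...a(11)=12875, a(12)=31083, a(13)=2*31083+1*12875=75041


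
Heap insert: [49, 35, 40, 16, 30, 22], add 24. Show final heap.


Append 24: [49, 35, 40, 16, 30, 22, 24]
Bubble up: no swaps needed
Result: [49, 35, 40, 16, 30, 22, 24]


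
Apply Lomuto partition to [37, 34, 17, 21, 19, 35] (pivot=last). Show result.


Elements <= 35 go left of pivot.
Result: [34, 17, 21, 19, 35, 37], pivot at index 4


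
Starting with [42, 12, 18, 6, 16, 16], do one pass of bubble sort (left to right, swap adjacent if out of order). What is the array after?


After one pass: [12, 18, 6, 16, 16, 42]


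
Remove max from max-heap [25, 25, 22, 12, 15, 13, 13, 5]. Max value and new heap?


Max = 25
Replace root with last, heapify down
Resulting heap: [25, 15, 22, 12, 5, 13, 13]


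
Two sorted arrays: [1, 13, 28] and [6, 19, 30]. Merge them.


Compare heads, take smaller each step.
Merged: [1, 6, 13, 19, 28, 30]


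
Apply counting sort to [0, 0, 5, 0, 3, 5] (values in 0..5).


Count array: [3, 0, 0, 1, 0, 2]
Reconstruct: [0, 0, 0, 3, 5, 5]


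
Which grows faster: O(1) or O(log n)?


constant grows slower than logarithmic
O(1) is asymptotically smaller; O(log n) grows faster


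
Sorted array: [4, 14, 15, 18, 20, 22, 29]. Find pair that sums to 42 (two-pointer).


Two pointers: lo=0, hi=6
Found pair: (20, 22) summing to 42


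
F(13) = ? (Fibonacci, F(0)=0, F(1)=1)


F(n)=F(n-1)+F(n-2)
...F(11)=89, F(12)=144, F(13)=233


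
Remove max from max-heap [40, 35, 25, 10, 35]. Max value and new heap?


Max = 40
Replace root with last, heapify down
Resulting heap: [35, 35, 25, 10]


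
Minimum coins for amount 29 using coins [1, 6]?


dp[0]=0; dp[i]=1+min(dp[i-c] for c in coins)
...dp[24]=4, dp[25]=5, dp[26]=6, dp[27]=7, dp[28]=8, dp[29]=9
Minimum coins for 29 = 9


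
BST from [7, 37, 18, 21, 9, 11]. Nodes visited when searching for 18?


BST root = 7
Search for 18: compare at each node
Path: [7, 37, 18]


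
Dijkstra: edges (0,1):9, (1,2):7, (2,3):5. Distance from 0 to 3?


Dijkstra from 0:
Distances: {0: 0, 1: 9, 2: 16, 3: 21}
Shortest distance to 3 = 21, path = [0, 1, 2, 3]


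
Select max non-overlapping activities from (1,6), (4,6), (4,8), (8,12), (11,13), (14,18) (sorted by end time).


Greedy: pick earliest-ending, then skip overlaps.
Selected (3 activities): [(1, 6), (8, 12), (14, 18)]


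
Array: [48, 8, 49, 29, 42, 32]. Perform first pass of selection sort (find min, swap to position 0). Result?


After one pass: [8, 48, 49, 29, 42, 32]


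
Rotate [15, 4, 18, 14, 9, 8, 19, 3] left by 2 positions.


Left rotate by 2: [18, 14, 9, 8, 19, 3, 15, 4]


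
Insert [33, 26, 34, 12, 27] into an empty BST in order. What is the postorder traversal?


Root = 33; build tree by BST insertion.
Postorder traversal: [12, 27, 26, 34, 33]


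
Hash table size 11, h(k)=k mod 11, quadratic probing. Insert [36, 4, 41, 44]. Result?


Insertions: 36->slot 3; 4->slot 4; 41->slot 8; 44->slot 0
Table: [44, None, None, 36, 4, None, None, None, 41, None, None]


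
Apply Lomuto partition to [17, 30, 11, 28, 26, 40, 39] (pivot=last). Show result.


Elements <= 39 go left of pivot.
Result: [17, 30, 11, 28, 26, 39, 40], pivot at index 5


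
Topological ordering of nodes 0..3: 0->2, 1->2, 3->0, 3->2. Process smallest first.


Kahn's algorithm, process smallest node first
Order: [1, 3, 0, 2]


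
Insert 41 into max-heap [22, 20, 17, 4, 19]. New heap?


Append 41: [22, 20, 17, 4, 19, 41]
Bubble up: swap idx 5(41) with idx 2(17); swap idx 2(41) with idx 0(22)
Result: [41, 20, 22, 4, 19, 17]
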